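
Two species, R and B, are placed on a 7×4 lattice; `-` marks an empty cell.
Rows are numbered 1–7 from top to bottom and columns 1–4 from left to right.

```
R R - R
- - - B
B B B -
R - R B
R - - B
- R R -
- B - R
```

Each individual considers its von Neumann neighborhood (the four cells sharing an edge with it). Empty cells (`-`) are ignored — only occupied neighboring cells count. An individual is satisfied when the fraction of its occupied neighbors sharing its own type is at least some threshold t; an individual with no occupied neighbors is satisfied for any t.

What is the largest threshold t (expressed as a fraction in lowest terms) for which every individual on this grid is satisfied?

0/1

Row 1: (1,1)R 1/1 · (1,2)R 1/1 · (1,4)R 0/1
Row 2: (2,4)B 0/1
Row 3: (3,1)B 1/2 · (3,2)B 2/2 · (3,3)B 1/2
Row 4: (4,1)R 1/2 · (4,3)R 0/2 · (4,4)B 1/2
Row 5: (5,1)R 1/1 · (5,4)B 1/1
Row 6: (6,2)R 1/2 · (6,3)R 1/1
Row 7: (7,2)B 0/1 · (7,4)R — no occupied neighbors
The smallest same-type fraction is 0/1 at (1,4), which reduces to 0/1. Any threshold above that leaves this individual unsatisfied.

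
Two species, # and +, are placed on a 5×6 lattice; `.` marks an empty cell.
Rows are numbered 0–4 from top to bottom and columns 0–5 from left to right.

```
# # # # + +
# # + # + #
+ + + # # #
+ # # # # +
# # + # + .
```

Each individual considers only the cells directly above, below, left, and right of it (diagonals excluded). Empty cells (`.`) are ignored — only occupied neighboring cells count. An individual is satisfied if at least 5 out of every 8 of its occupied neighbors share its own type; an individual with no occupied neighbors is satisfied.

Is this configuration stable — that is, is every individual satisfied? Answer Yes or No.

Row 0: (0,0)# 2/2 satisfied · (0,1)# 3/3 satisfied · (0,2)# 2/3 satisfied · (0,3)# 2/3 satisfied · (0,4)+ 2/3 satisfied · (0,5)+ 1/2 not
Row 1: (1,0)# 2/3 satisfied · (1,1)# 2/4 not · (1,2)+ 1/4 not · (1,3)# 2/4 not · (1,4)+ 1/4 not · (1,5)# 1/3 not
Row 2: (2,0)+ 2/3 satisfied · (2,1)+ 2/4 not · (2,2)+ 2/4 not · (2,3)# 3/4 satisfied · (2,4)# 3/4 satisfied · (2,5)# 2/3 satisfied
Row 3: (3,0)+ 1/3 not · (3,1)# 2/4 not · (3,2)# 2/4 not · (3,3)# 4/4 satisfied · (3,4)# 2/4 not · (3,5)+ 0/2 not
Row 4: (4,0)# 1/2 not · (4,1)# 2/3 satisfied · (4,2)+ 0/3 not · (4,3)# 1/3 not · (4,4)+ 0/2 not
For instance (0,5) has only 1/2 same-type neighbors, below 5/8.

No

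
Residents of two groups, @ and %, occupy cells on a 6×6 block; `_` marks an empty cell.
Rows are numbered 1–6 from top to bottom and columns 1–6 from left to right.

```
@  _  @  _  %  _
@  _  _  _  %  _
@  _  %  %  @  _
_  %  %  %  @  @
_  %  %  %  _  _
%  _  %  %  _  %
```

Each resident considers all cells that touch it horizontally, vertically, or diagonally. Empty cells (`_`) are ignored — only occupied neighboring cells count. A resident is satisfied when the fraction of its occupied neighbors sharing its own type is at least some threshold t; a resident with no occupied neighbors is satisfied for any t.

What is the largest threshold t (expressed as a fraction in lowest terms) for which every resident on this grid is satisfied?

2/5

Row 1: (1,1)@ 1/1 · (1,3)@ — no occupied neighbors · (1,5)% 1/1
Row 2: (2,1)@ 2/2 · (2,5)% 2/3
Row 3: (3,1)@ 1/2 · (3,3)% 4/4 · (3,4)% 4/6 · (3,5)@ 2/5
Row 4: (4,2)% 4/5 · (4,3)% 7/7 · (4,4)% 5/7 · (4,5)@ 2/5 · (4,6)@ 2/2
Row 5: (5,2)% 5/5 · (5,3)% 7/7 · (5,4)% 5/6
Row 6: (6,1)% 1/1 · (6,3)% 4/4 · (6,4)% 3/3 · (6,6)% — no occupied neighbors
The smallest same-type fraction is 2/5 at (3,5), which reduces to 2/5. Any threshold above that leaves this resident unsatisfied.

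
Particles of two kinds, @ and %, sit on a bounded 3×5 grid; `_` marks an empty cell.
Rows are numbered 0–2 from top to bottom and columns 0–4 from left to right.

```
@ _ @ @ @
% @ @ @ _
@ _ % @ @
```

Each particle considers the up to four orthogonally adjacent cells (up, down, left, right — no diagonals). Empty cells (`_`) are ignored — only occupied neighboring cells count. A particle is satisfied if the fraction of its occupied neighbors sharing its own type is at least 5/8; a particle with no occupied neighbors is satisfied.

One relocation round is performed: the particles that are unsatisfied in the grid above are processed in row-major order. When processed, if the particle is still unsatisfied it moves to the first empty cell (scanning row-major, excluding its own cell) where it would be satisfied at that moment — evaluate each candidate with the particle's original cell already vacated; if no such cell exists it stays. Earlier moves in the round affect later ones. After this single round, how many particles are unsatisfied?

Initially unsatisfied (in order): (0,0), (1,0), (1,1), (2,0), (2,2).
  (0,0) → (0,1).
  (1,0): no empty cell satisfies it; stays.
  (1,1): now satisfied by earlier moves; stays.
  (2,0) → (1,4).
  (2,2) → (2,0).
Resulting grid:
_ @ @ @ @
% @ @ @ @
% _ _ @ @
Unsatisfied now: (1,0).

1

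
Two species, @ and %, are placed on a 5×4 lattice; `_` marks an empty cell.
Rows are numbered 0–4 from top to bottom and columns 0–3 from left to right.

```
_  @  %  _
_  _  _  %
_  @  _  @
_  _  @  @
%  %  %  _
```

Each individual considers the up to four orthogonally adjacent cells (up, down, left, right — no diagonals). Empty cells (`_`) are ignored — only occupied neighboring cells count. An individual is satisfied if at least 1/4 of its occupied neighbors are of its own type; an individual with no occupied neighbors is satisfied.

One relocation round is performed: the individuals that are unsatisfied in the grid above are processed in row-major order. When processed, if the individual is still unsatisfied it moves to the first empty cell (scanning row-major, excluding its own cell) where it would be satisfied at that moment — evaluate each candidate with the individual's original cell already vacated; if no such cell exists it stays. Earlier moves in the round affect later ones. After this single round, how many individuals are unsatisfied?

1

Initially unsatisfied (in order): (0,1), (0,2), (1,3).
  (0,1) → (0,0).
  (0,2): now satisfied by earlier moves; stays.
  (1,3) → (0,1).
Resulting grid:
@ % % _
_ _ _ _
_ @ _ @
_ _ @ @
% % % _
Unsatisfied now: (0,0).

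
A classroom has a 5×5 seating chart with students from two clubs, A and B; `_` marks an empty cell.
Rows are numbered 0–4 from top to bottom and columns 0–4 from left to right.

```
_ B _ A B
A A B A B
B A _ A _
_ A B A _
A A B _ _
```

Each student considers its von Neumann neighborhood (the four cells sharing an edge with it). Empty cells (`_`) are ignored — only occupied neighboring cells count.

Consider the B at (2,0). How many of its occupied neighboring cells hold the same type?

Occupied neighbors of (2,0): (1,0)=A, (2,1)=A.
Same type (B): 0 of 2.

0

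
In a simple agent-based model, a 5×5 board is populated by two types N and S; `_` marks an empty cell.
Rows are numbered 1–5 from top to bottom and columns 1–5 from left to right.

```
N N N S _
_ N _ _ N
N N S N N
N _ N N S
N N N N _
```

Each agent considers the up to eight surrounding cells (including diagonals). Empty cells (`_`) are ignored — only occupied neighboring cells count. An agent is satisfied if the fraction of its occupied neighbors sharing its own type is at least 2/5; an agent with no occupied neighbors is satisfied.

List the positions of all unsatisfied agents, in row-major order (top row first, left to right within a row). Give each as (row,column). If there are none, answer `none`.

(1,4), (3,3), (4,5)

Row 1: (1,1)N 2/2 ok · (1,2)N 3/3 ok · (1,3)N 2/3 ok · (1,4)S 0/2 unhappy
Row 2: (2,2)N 5/6 ok · (2,5)N 2/3 ok
Row 3: (3,1)N 3/3 ok · (3,2)N 4/5 ok · (3,3)S 0/5 unhappy · (3,4)N 4/6 ok · (3,5)N 3/4 ok
Row 4: (4,1)N 4/4 ok · (4,3)N 6/7 ok · (4,4)N 5/7 ok · (4,5)S 0/4 unhappy
Row 5: (5,1)N 2/2 ok · (5,2)N 4/4 ok · (5,3)N 4/4 ok · (5,4)N 3/4 ok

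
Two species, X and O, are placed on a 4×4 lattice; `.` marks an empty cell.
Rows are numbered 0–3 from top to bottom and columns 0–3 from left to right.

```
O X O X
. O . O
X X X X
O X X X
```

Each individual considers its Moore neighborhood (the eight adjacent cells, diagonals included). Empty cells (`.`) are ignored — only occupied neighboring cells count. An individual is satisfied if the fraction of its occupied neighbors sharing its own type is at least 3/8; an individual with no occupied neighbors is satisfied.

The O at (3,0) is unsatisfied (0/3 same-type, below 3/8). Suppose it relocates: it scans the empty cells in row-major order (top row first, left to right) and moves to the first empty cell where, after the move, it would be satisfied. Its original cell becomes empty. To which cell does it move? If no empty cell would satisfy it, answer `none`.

Vacating (3,0). Empty cells in order:
  (1,0): 2/5 same-type → satisfied — stop here.

(1,0)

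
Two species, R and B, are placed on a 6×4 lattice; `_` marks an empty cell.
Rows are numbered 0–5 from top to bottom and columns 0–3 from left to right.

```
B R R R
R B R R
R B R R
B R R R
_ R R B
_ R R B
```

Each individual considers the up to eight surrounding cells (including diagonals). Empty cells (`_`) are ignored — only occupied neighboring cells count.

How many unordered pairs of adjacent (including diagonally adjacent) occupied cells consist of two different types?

Scan each occupied cell's neighbors to the right and below (and the two forward diagonals) so each pair is counted once.
From row 0: 4 unlike of 13 pairs (running 4/13).
From row 1: 6 unlike of 13 pairs (running 10/26).
From row 2: 5 unlike of 13 pairs (running 15/39).
From row 3: 4 unlike of 11 pairs (running 19/50).
From row 4: 3 unlike of 9 pairs (running 22/59).
From row 5: 1 unlike of 2 pairs (running 23/61).
Total adjacent occupied pairs: 61; unlike-type pairs: 23.

23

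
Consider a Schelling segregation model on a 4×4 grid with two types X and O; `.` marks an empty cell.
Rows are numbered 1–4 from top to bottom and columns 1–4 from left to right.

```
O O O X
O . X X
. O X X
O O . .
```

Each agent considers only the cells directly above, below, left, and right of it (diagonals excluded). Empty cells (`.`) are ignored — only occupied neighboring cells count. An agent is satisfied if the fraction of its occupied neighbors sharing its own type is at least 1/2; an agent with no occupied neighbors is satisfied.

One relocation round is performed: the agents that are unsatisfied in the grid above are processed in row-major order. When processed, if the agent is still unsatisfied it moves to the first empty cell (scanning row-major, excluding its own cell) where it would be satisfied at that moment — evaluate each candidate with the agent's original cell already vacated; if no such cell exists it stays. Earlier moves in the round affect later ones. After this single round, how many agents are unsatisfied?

0

Initially unsatisfied (in order): (1,3).
  (1,3) → (2,2).
Resulting grid:
O O . X
O O X X
. O X X
O O . .
All satisfied now.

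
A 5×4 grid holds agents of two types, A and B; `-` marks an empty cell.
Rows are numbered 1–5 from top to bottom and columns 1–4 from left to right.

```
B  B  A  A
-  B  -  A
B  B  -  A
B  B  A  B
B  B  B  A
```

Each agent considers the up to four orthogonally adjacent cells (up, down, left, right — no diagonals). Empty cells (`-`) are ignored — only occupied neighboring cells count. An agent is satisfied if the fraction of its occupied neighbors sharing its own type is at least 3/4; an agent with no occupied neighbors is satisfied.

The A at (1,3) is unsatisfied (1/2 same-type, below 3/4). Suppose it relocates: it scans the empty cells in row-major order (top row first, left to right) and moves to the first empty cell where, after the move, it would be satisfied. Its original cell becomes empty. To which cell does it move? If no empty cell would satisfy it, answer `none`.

none

Vacating (1,3). Empty cells in order:
  (2,1): 0/3 same-type → still unsatisfied.
  (2,3): 1/2 same-type → still unsatisfied.
  (3,3): 2/3 same-type → still unsatisfied.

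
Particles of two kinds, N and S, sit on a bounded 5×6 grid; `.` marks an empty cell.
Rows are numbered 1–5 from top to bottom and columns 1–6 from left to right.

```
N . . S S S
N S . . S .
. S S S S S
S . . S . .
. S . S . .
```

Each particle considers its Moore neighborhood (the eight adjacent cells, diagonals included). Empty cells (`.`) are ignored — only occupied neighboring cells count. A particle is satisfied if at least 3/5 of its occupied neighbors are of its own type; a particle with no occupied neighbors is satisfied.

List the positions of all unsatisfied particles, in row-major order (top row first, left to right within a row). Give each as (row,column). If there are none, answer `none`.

(1,1), (2,1), (2,2)

(1,1)N 1/2 unhappy
(1,4)S 2/2 ok
(1,5)S 3/3 ok
(1,6)S 2/2 ok
(2,1)N 1/3 unhappy
(2,2)S 2/4 unhappy
(2,5)S 6/6 ok
(3,2)S 3/4 ok
(3,3)S 4/4 ok
(3,4)S 4/4 ok
(3,5)S 4/4 ok
(3,6)S 2/2 ok
(4,1)S 2/2 ok
(4,4)S 4/4 ok
(5,2)S 1/1 ok
(5,4)S 1/1 ok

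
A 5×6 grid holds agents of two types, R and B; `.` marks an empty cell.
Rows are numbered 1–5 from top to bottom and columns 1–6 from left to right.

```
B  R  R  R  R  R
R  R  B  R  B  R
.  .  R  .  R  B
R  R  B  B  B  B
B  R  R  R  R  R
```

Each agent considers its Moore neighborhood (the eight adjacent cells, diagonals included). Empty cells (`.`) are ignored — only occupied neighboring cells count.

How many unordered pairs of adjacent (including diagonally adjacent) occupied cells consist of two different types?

37

Scan each occupied cell's neighbors to the right and below (and the two forward diagonals) so each pair is counted once.
Row 1: B(1,1)–R(1,2)≠ B(1,1)–R(2,1)≠ B(1,1)–R(2,2)≠ R(1,2)–R(1,3)= R(1,2)–R(2,2)= R(1,2)–B(2,3)≠ R(1,2)–R(2,1)= R(1,3)–R(1,4)= R(1,3)–B(2,3)≠ R(1,3)–R(2,4)= R(1,3)–R(2,2)= R(1,4)–R(1,5)= R(1,4)–R(2,4)= R(1,4)–B(2,5)≠ R(1,4)–B(2,3)≠ R(1,5)–R(1,6)= R(1,5)–B(2,5)≠ R(1,5)–R(2,6)= R(1,5)–R(2,4)= R(1,6)–R(2,6)= R(1,6)–B(2,5)≠  → 9/21 unlike.
Row 2: R(2,1)–R(2,2)= R(2,2)–B(2,3)≠ R(2,2)–R(3,3)= B(2,3)–R(2,4)≠ B(2,3)–R(3,3)≠ R(2,4)–B(2,5)≠ R(2,4)–R(3,5)= R(2,4)–R(3,3)= B(2,5)–R(2,6)≠ B(2,5)–R(3,5)≠ B(2,5)–B(3,6)= R(2,6)–B(3,6)≠ R(2,6)–R(3,5)=  → 7/13 unlike.
Row 3: R(3,3)–B(4,3)≠ R(3,3)–B(4,4)≠ R(3,3)–R(4,2)= R(3,5)–B(3,6)≠ R(3,5)–B(4,5)≠ R(3,5)–B(4,6)≠ R(3,5)–B(4,4)≠ B(3,6)–B(4,6)= B(3,6)–B(4,5)=  → 6/9 unlike.
Row 4: R(4,1)–R(4,2)= R(4,1)–B(5,1)≠ R(4,1)–R(5,2)= R(4,2)–B(4,3)≠ R(4,2)–R(5,2)= R(4,2)–R(5,3)= R(4,2)–B(5,1)≠ B(4,3)–B(4,4)= B(4,3)–R(5,3)≠ B(4,3)–R(5,4)≠ B(4,3)–R(5,2)≠ B(4,4)–B(4,5)= B(4,4)–R(5,4)≠ B(4,4)–R(5,5)≠ B(4,4)–R(5,3)≠ B(4,5)–B(4,6)= B(4,5)–R(5,5)≠ B(4,5)–R(5,6)≠ B(4,5)–R(5,4)≠ B(4,6)–R(5,6)≠ B(4,6)–R(5,5)≠  → 14/21 unlike.
Row 5: B(5,1)–R(5,2)≠ R(5,2)–R(5,3)= R(5,3)–R(5,4)= R(5,4)–R(5,5)= R(5,5)–R(5,6)=  → 1/5 unlike.
Total adjacent occupied pairs: 69; unlike-type pairs: 37.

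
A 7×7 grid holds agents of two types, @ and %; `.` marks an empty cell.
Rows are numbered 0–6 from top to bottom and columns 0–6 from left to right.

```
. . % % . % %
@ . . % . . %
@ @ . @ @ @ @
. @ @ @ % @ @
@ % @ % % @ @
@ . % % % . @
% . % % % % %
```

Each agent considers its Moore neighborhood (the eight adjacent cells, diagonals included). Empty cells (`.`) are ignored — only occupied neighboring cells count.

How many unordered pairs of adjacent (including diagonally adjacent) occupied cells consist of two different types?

Scan each occupied cell's neighbors to the right and below (and the two forward diagonals) so each pair is counted once.
From row 0: 0 unlike of 6 pairs (running 0/6).
From row 1: 4 unlike of 6 pairs (running 4/12).
From row 2: 3 unlike of 18 pairs (running 7/30).
From row 3: 9 unlike of 22 pairs (running 16/52).
From row 4: 8 unlike of 19 pairs (running 24/71).
From row 5: 3 unlike of 13 pairs (running 27/84).
From row 6: 0 unlike of 4 pairs (running 27/88).
Total adjacent occupied pairs: 88; unlike-type pairs: 27.

27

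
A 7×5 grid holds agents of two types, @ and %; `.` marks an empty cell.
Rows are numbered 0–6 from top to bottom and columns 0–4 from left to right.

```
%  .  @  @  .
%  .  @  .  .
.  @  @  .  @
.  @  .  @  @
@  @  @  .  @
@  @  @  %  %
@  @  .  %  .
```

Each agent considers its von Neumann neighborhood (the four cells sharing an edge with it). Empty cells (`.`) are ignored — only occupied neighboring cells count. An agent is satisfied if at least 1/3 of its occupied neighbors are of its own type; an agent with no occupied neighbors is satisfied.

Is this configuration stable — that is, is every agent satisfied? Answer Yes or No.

Row 0: (0,0)% 1/1 ok · (0,2)@ 2/2 ok · (0,3)@ 1/1 ok
Row 1: (1,0)% 1/1 ok · (1,2)@ 2/2 ok
Row 2: (2,1)@ 2/2 ok · (2,2)@ 2/2 ok · (2,4)@ 1/1 ok
Row 3: (3,1)@ 2/2 ok · (3,3)@ 1/1 ok · (3,4)@ 3/3 ok
Row 4: (4,0)@ 2/2 ok · (4,1)@ 4/4 ok · (4,2)@ 2/2 ok · (4,4)@ 1/2 ok
Row 5: (5,0)@ 3/3 ok · (5,1)@ 4/4 ok · (5,2)@ 2/3 ok · (5,3)% 2/3 ok · (5,4)% 1/2 ok
Row 6: (6,0)@ 2/2 ok · (6,1)@ 2/2 ok · (6,3)% 1/1 ok
All meet the threshold, so the configuration is stable.

Yes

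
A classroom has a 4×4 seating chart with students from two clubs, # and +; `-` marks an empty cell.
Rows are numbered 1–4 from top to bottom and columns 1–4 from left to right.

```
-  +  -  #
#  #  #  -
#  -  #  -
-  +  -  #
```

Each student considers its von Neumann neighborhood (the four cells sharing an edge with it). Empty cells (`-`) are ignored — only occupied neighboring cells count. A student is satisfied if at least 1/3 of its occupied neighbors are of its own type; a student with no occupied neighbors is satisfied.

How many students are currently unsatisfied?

(1,2)+ 0/1 ✗
(1,4)# 0/0 ✓
(2,1)# 2/2 ✓
(2,2)# 2/3 ✓
(2,3)# 2/2 ✓
(3,1)# 1/1 ✓
(3,3)# 1/1 ✓
(4,2)+ 0/0 ✓
(4,4)# 0/0 ✓
Unsatisfied: (1,2) — 1 in total.

1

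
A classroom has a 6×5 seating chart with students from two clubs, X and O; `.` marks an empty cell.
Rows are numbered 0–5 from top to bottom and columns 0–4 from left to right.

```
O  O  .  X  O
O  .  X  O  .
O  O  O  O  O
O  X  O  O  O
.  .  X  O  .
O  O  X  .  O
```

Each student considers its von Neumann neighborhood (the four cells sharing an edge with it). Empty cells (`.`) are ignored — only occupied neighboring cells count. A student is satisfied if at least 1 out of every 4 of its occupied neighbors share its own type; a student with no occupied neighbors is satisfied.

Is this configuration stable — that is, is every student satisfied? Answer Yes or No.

(0,0)O 2/2 ✓
(0,1)O 1/1 ✓
(0,3)X 0/2 ✗
(0,4)O 0/1 ✗
(1,0)O 2/2 ✓
(1,2)X 0/2 ✗
(1,3)O 1/3 ✓
(2,0)O 3/3 ✓
(2,1)O 2/3 ✓
(2,2)O 3/4 ✓
(2,3)O 4/4 ✓
(2,4)O 2/2 ✓
(3,0)O 1/2 ✓
(3,1)X 0/3 ✗
(3,2)O 2/4 ✓
(3,3)O 4/4 ✓
(3,4)O 2/2 ✓
(4,2)X 1/3 ✓
(4,3)O 1/2 ✓
(5,0)O 1/1 ✓
(5,1)O 1/2 ✓
(5,2)X 1/2 ✓
(5,4)O 0/0 ✓
For instance (0,3) has only 0/2 same-type neighbors, below 1/4.

No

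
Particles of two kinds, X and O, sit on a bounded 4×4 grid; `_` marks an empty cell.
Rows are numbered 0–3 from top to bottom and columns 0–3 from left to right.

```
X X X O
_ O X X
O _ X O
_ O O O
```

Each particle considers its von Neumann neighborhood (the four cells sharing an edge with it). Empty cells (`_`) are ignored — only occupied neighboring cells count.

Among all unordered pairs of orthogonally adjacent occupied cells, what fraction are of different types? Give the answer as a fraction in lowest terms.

7/15

Scan each occupied cell's neighbors to the right and below so each pair is counted once.
Row 0: X(0,0)–X(0,1)= X(0,1)–X(0,2)= X(0,1)–O(1,1)≠ X(0,2)–O(0,3)≠ X(0,2)–X(1,2)= O(0,3)–X(1,3)≠  → 3/6 unlike.
Row 1: O(1,1)–X(1,2)≠ X(1,2)–X(1,3)= X(1,2)–X(2,2)= X(1,3)–O(2,3)≠  → 2/4 unlike.
Row 2: X(2,2)–O(2,3)≠ X(2,2)–O(3,2)≠ O(2,3)–O(3,3)=  → 2/3 unlike.
Row 3: O(3,1)–O(3,2)= O(3,2)–O(3,3)=  → 0/2 unlike.
Total adjacent occupied pairs: 15; unlike-type pairs: 7.
7/15 is already in lowest terms.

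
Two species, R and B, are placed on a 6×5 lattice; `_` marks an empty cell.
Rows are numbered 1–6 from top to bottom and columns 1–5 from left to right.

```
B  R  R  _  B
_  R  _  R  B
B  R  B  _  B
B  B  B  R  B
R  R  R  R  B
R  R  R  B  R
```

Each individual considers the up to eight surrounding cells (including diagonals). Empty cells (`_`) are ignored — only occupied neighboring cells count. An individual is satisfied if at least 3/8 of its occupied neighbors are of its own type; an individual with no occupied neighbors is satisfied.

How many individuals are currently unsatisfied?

8

Row 1: (1,1)B 0/2 ✗ · (1,2)R 2/3 ✓ · (1,3)R 3/3 ✓ · (1,5)B 1/2 ✓
Row 2: (2,2)R 3/6 ✓ · (2,4)R 1/5 ✗ · (2,5)B 2/3 ✓
Row 3: (3,1)B 2/4 ✓ · (3,2)R 1/6 ✗ · (3,3)B 2/6 ✗ · (3,5)B 2/4 ✓
Row 4: (4,1)B 2/5 ✓ · (4,2)B 4/8 ✓ · (4,3)B 2/7 ✗ · (4,4)R 2/7 ✗ · (4,5)B 2/4 ✓
Row 5: (5,1)R 3/5 ✓ · (5,2)R 5/8 ✓ · (5,3)R 5/8 ✓ · (5,4)R 4/8 ✓ · (5,5)B 2/5 ✓
Row 6: (6,1)R 3/3 ✓ · (6,2)R 5/5 ✓ · (6,3)R 4/5 ✓ · (6,4)B 1/5 ✗ · (6,5)R 1/3 ✗
Unsatisfied: (1,1), (2,4), (3,2), (3,3), (4,3), (4,4), (6,4), (6,5) — 8 in total.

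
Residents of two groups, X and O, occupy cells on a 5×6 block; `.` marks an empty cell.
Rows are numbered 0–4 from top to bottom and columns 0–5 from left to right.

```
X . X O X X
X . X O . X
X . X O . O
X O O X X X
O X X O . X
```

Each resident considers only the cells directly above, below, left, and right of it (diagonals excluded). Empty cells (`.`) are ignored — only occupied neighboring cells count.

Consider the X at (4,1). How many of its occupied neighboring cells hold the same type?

1

Occupied neighbors of (4,1): (3,1)=O, (4,0)=O, (4,2)=X.
Same type (X): 1 of 3.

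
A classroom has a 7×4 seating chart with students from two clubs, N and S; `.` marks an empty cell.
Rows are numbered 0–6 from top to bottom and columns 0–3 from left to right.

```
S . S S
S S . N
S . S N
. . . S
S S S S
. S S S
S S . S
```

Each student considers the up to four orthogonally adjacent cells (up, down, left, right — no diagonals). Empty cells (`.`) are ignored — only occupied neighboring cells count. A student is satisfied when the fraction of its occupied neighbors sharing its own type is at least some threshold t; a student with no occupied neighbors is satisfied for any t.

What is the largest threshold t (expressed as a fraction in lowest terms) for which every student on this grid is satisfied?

Row 0: (0,0)S 1/1 · (0,2)S 1/1 · (0,3)S 1/2
Row 1: (1,0)S 3/3 · (1,1)S 1/1 · (1,3)N 1/2
Row 2: (2,0)S 1/1 · (2,2)S 0/1 · (2,3)N 1/3
Row 3: (3,3)S 1/2
Row 4: (4,0)S 1/1 · (4,1)S 3/3 · (4,2)S 3/3 · (4,3)S 3/3
Row 5: (5,1)S 3/3 · (5,2)S 3/3 · (5,3)S 3/3
Row 6: (6,0)S 1/1 · (6,1)S 2/2 · (6,3)S 1/1
The smallest same-type fraction is 0/1 at (2,2), which reduces to 0/1. Any threshold above that leaves this student unsatisfied.

0/1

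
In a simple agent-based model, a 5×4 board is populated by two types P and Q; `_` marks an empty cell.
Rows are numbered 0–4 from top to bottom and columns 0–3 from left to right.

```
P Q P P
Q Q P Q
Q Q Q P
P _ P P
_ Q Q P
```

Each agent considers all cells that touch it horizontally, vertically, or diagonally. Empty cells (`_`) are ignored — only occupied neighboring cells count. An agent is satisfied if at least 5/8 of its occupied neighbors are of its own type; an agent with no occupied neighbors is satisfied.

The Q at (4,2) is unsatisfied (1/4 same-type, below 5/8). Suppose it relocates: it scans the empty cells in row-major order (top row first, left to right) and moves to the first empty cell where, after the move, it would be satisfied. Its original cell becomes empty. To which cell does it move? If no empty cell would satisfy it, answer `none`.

(3,1)

Vacating (4,2). Empty cells in order:
  (3,1): 4/6 same-type → satisfied — stop here.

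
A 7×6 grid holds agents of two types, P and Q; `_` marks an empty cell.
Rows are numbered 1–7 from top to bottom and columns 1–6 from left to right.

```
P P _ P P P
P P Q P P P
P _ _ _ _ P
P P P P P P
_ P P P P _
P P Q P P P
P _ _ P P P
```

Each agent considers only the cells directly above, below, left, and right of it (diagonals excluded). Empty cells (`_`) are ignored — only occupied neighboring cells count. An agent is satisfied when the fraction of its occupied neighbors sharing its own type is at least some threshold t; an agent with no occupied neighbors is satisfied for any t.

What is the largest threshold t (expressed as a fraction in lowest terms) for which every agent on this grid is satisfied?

(1,1)P 2/2
(1,2)P 2/2
(1,4)P 2/2
(1,5)P 3/3
(1,6)P 2/2
(2,1)P 3/3
(2,2)P 2/3
(2,3)Q 0/2
(2,4)P 2/3
(2,5)P 3/3
(2,6)P 3/3
(3,1)P 2/2
(3,6)P 2/2
(4,1)P 2/2
(4,2)P 3/3
(4,3)P 3/3
(4,4)P 3/3
(4,5)P 3/3
(4,6)P 2/2
(5,2)P 3/3
(5,3)P 3/4
(5,4)P 4/4
(5,5)P 3/3
(6,1)P 2/2
(6,2)P 2/3
(6,3)Q 0/3
(6,4)P 3/4
(6,5)P 4/4
(6,6)P 2/2
(7,1)P 1/1
(7,4)P 2/2
(7,5)P 3/3
(7,6)P 2/2
The smallest same-type fraction is 0/2 at (2,3), which reduces to 0/1. Any threshold above that leaves this agent unsatisfied.

0/1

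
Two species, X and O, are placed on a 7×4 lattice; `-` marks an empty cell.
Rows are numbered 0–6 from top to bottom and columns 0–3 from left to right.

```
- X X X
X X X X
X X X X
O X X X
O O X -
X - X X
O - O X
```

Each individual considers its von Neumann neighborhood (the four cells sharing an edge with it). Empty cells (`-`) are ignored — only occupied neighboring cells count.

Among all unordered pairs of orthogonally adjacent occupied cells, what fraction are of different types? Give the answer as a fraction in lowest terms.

4/17

Scan each occupied cell's neighbors to the right and below so each pair is counted once.
From row 0: 0 unlike of 5 pairs (running 0/5).
From row 1: 0 unlike of 7 pairs (running 0/12).
From row 2: 1 unlike of 7 pairs (running 1/19).
From row 3: 2 unlike of 6 pairs (running 3/25).
From row 4: 2 unlike of 4 pairs (running 5/29).
From row 5: 2 unlike of 4 pairs (running 7/33).
From row 6: 1 unlike of 1 pairs (running 8/34).
Total adjacent occupied pairs: 34; unlike-type pairs: 8.
8/34 reduces to 4/17.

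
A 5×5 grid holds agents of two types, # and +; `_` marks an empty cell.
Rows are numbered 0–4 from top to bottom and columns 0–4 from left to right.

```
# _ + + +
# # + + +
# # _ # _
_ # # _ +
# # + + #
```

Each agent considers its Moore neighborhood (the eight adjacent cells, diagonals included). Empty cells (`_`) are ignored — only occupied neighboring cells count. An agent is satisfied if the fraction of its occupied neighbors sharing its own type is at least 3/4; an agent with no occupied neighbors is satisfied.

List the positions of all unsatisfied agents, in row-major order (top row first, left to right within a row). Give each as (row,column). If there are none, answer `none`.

(1,1), (1,2), (2,3), (3,2), (3,4), (4,2), (4,3), (4,4)

(0,0)# 2/2 satisfied
(0,2)+ 3/4 satisfied
(0,3)+ 5/5 satisfied
(0,4)+ 3/3 satisfied
(1,0)# 4/4 satisfied
(1,1)# 4/6 not
(1,2)+ 3/6 not
(1,3)+ 5/6 satisfied
(1,4)+ 3/4 satisfied
(2,0)# 4/4 satisfied
(2,1)# 5/6 satisfied
(2,3)# 1/5 not
(3,1)# 5/6 satisfied
(3,2)# 4/6 not
(3,4)+ 1/3 not
(4,0)# 2/2 satisfied
(4,1)# 3/4 satisfied
(4,2)+ 1/4 not
(4,3)+ 2/4 not
(4,4)# 0/2 not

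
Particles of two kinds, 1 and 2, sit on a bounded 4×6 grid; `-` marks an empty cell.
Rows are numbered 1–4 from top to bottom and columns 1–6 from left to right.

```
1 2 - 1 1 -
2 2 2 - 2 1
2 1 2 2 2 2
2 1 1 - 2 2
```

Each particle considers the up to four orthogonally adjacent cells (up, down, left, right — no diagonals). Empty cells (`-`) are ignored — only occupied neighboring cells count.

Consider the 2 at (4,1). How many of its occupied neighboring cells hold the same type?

Occupied neighbors of (4,1): (3,1)=2, (4,2)=1.
Same type (2): 1 of 2.

1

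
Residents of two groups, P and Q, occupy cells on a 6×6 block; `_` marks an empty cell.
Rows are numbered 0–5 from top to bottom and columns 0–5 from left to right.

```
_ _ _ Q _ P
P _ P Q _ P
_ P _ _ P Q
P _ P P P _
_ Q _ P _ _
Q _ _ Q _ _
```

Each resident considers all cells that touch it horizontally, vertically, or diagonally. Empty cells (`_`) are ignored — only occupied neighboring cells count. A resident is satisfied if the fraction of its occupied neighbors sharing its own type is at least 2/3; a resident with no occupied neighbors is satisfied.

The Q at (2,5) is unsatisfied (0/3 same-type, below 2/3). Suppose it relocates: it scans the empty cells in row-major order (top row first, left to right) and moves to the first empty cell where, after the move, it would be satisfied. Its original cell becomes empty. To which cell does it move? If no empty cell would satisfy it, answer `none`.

Vacating (2,5). Empty cells in order:
  (0,0): 0/1 same-type → still unsatisfied.
  (0,1): 0/2 same-type → still unsatisfied.
  (0,2): 2/3 same-type → satisfied — stop here.

(0,2)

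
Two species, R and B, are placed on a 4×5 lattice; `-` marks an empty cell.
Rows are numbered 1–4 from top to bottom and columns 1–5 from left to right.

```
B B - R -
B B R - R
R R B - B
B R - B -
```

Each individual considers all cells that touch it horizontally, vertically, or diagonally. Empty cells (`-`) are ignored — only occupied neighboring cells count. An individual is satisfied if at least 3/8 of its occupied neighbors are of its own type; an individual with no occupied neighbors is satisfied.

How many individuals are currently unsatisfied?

1

(1,1)B 3/3 ok
(1,2)B 3/4 ok
(1,4)R 2/2 ok
(2,1)B 3/5 ok
(2,2)B 4/7 ok
(2,3)R 2/5 ok
(2,5)R 1/2 ok
(3,1)R 2/5 ok
(3,2)R 3/7 ok
(3,3)B 2/5 ok
(3,5)B 1/2 ok
(4,1)B 0/3 unhappy
(4,2)R 2/4 ok
(4,4)B 2/2 ok
Unsatisfied: (4,1) — 1 in total.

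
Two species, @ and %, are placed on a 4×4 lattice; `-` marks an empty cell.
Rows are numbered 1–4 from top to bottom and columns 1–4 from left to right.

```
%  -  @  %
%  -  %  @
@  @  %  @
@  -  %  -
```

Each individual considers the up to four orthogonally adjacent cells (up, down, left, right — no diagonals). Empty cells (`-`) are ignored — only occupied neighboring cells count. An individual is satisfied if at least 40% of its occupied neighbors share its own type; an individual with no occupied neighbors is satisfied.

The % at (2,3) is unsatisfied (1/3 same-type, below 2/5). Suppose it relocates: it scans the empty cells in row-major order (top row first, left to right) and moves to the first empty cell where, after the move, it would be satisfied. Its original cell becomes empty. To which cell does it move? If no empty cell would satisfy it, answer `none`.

(1,2)

Vacating (2,3). Empty cells in order:
  (1,2): 1/2 same-type → satisfied — stop here.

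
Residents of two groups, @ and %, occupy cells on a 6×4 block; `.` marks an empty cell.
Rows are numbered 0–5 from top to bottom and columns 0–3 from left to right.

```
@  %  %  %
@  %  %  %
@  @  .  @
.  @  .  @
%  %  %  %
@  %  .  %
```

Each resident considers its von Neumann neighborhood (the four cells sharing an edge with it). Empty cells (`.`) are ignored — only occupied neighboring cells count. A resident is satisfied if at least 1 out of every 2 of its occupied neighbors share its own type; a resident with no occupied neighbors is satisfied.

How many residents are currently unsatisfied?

Row 0: (0,0)@ 1/2 ok · (0,1)% 2/3 ok · (0,2)% 3/3 ok · (0,3)% 2/2 ok
Row 1: (1,0)@ 2/3 ok · (1,1)% 2/4 ok · (1,2)% 3/3 ok · (1,3)% 2/3 ok
Row 2: (2,0)@ 2/2 ok · (2,1)@ 2/3 ok · (2,3)@ 1/2 ok
Row 3: (3,1)@ 1/2 ok · (3,3)@ 1/2 ok
Row 4: (4,0)% 1/2 ok · (4,1)% 3/4 ok · (4,2)% 2/2 ok · (4,3)% 2/3 ok
Row 5: (5,0)@ 0/2 unhappy · (5,1)% 1/2 ok · (5,3)% 1/1 ok
Unsatisfied: (5,0) — 1 in total.

1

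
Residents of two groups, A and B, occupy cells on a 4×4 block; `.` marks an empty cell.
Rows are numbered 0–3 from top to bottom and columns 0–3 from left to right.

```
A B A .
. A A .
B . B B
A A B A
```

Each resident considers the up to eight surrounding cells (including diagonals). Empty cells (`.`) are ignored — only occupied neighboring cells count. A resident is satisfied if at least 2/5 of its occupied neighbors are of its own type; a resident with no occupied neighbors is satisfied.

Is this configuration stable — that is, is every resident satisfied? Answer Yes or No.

No

(0,0)A 1/2 ok
(0,1)B 0/4 unhappy
(0,2)A 2/3 ok
(1,1)A 3/6 ok
(1,2)A 2/5 ok
(2,0)B 0/3 unhappy
(2,2)B 2/6 unhappy
(2,3)B 2/4 ok
(3,0)A 1/2 ok
(3,1)A 1/4 unhappy
(3,2)B 2/4 ok
(3,3)A 0/3 unhappy
For instance (0,1) has only 0/4 same-type neighbors, below 2/5.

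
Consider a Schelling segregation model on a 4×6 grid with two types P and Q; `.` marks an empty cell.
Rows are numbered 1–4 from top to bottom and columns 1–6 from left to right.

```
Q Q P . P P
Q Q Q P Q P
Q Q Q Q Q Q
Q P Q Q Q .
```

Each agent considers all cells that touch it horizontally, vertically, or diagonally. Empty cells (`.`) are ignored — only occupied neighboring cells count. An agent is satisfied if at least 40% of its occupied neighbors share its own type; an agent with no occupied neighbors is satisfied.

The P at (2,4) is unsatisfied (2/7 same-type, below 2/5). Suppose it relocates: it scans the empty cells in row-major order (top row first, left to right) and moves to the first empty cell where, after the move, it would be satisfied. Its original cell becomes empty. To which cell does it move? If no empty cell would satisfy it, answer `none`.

(1,4)

Vacating (2,4). Empty cells in order:
  (1,4): 2/4 same-type → satisfied — stop here.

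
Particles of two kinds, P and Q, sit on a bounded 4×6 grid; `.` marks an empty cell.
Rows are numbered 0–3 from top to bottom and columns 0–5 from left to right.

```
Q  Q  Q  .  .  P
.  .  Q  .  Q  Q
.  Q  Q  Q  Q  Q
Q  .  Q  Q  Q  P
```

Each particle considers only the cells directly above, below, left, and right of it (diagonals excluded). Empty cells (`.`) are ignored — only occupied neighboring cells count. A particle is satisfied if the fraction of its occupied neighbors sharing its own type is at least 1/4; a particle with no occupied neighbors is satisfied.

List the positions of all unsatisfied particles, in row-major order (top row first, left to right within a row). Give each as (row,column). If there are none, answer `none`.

Row 0: (0,0)Q 1/1 ok · (0,1)Q 2/2 ok · (0,2)Q 2/2 ok · (0,5)P 0/1 unhappy
Row 1: (1,2)Q 2/2 ok · (1,4)Q 2/2 ok · (1,5)Q 2/3 ok
Row 2: (2,1)Q 1/1 ok · (2,2)Q 4/4 ok · (2,3)Q 3/3 ok · (2,4)Q 4/4 ok · (2,5)Q 2/3 ok
Row 3: (3,0)Q 0/0 ok · (3,2)Q 2/2 ok · (3,3)Q 3/3 ok · (3,4)Q 2/3 ok · (3,5)P 0/2 unhappy

(0,5), (3,5)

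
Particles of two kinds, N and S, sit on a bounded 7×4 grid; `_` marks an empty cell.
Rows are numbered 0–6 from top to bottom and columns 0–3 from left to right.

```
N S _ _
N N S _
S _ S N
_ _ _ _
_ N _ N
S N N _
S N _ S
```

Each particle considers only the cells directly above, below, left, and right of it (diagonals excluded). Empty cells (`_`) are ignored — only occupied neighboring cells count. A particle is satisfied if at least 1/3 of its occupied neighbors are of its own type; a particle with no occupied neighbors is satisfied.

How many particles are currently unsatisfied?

Row 0: (0,0)N 1/2 ok · (0,1)S 0/2 unhappy
Row 1: (1,0)N 2/3 ok · (1,1)N 1/3 ok · (1,2)S 1/2 ok
Row 2: (2,0)S 0/1 unhappy · (2,2)S 1/2 ok · (2,3)N 0/1 unhappy
Row 4: (4,1)N 1/1 ok · (4,3)N 0/0 ok
Row 5: (5,0)S 1/2 ok · (5,1)N 3/4 ok · (5,2)N 1/1 ok
Row 6: (6,0)S 1/2 ok · (6,1)N 1/2 ok · (6,3)S 0/0 ok
Unsatisfied: (0,1), (2,0), (2,3) — 3 in total.

3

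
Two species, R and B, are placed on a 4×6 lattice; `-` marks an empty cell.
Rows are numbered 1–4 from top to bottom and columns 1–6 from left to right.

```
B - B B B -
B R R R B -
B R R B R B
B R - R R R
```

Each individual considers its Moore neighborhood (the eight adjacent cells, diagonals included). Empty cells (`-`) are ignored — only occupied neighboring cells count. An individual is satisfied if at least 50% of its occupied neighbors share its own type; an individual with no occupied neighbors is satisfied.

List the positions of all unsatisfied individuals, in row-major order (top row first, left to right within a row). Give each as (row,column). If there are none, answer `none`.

(1,3), (2,2), (2,4), (3,1), (3,4), (3,6), (4,1)

Row 1: (1,1)B 1/2 ok · (1,3)B 1/4 unhappy · (1,4)B 3/5 ok · (1,5)B 2/3 ok
Row 2: (2,1)B 2/4 ok · (2,2)R 3/7 unhappy · (2,3)R 4/7 ok · (2,4)R 3/8 unhappy · (2,5)B 4/6 ok
Row 3: (3,1)B 2/5 unhappy · (3,2)R 4/7 ok · (3,3)R 6/7 ok · (3,4)B 1/7 unhappy · (3,5)R 4/7 ok · (3,6)B 1/4 unhappy
Row 4: (4,1)B 1/3 unhappy · (4,2)R 2/4 ok · (4,4)R 3/4 ok · (4,5)R 3/5 ok · (4,6)R 2/3 ok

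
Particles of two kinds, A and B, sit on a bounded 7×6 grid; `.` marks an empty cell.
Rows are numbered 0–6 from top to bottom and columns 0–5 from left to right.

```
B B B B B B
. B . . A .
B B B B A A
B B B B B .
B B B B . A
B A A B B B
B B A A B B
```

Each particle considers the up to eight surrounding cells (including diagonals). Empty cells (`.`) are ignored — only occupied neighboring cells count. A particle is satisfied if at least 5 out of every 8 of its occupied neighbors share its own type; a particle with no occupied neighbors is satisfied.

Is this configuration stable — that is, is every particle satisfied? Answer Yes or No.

Row 0: (0,0)B 2/2 satisfied · (0,1)B 3/3 satisfied · (0,2)B 3/3 satisfied · (0,3)B 2/3 satisfied · (0,4)B 2/3 satisfied · (0,5)B 1/2 not
Row 1: (1,1)B 6/6 satisfied · (1,4)A 2/6 not
Row 2: (2,0)B 4/4 satisfied · (2,1)B 6/6 satisfied · (2,2)B 6/6 satisfied · (2,3)B 4/6 satisfied · (2,4)A 2/5 not · (2,5)A 2/3 satisfied
Row 3: (3,0)B 5/5 satisfied · (3,1)B 8/8 satisfied · (3,2)B 8/8 satisfied · (3,3)B 6/7 satisfied · (3,4)B 3/6 not
Row 4: (4,0)B 4/5 satisfied · (4,1)B 6/8 satisfied · (4,2)B 6/8 satisfied · (4,3)B 6/7 satisfied · (4,5)A 0/3 not
Row 5: (5,0)B 4/5 satisfied · (5,1)A 2/8 not · (5,2)A 3/8 not · (5,3)B 4/7 not · (5,4)B 5/7 satisfied · (5,5)B 3/4 satisfied
Row 6: (6,0)B 2/3 satisfied · (6,1)B 2/5 not · (6,2)A 3/5 not · (6,3)A 2/5 not · (6,4)B 4/5 satisfied · (6,5)B 3/3 satisfied
For instance (0,5) has only 1/2 same-type neighbors, below 5/8.

No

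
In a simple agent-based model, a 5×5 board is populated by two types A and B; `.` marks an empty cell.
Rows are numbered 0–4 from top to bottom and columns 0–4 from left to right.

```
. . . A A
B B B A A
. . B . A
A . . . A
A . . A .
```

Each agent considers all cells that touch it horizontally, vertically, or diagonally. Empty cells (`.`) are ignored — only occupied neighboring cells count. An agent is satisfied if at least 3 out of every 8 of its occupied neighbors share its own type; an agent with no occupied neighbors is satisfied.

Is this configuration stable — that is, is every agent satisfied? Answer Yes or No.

Yes

Row 0: (0,3)A 3/4 satisfied · (0,4)A 3/3 satisfied
Row 1: (1,0)B 1/1 satisfied · (1,1)B 3/3 satisfied · (1,2)B 2/4 satisfied · (1,3)A 4/6 satisfied · (1,4)A 4/4 satisfied
Row 2: (2,2)B 2/3 satisfied · (2,4)A 3/3 satisfied
Row 3: (3,0)A 1/1 satisfied · (3,4)A 2/2 satisfied
Row 4: (4,0)A 1/1 satisfied · (4,3)A 1/1 satisfied
All meet the threshold, so the configuration is stable.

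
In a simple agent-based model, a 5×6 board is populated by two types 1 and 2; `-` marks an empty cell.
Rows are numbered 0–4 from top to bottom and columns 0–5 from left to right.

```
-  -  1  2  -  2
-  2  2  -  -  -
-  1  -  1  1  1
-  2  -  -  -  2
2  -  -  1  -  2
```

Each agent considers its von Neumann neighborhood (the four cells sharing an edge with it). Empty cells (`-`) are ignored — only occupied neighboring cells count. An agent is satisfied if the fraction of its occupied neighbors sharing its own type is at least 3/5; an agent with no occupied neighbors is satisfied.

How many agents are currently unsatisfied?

8

Row 0: (0,2)1 0/2 unhappy · (0,3)2 0/1 unhappy · (0,5)2 0/0 ok
Row 1: (1,1)2 1/2 unhappy · (1,2)2 1/2 unhappy
Row 2: (2,1)1 0/2 unhappy · (2,3)1 1/1 ok · (2,4)1 2/2 ok · (2,5)1 1/2 unhappy
Row 3: (3,1)2 0/1 unhappy · (3,5)2 1/2 unhappy
Row 4: (4,0)2 0/0 ok · (4,3)1 0/0 ok · (4,5)2 1/1 ok
Unsatisfied: (0,2), (0,3), (1,1), (1,2), (2,1), (2,5), (3,1), (3,5) — 8 in total.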